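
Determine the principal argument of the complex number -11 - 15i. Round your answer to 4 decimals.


Step 1: z = -11 - 15i
Step 2: arg(z) = atan2(-15, -11)
Step 3: arg(z) = -2.2035

-2.2035


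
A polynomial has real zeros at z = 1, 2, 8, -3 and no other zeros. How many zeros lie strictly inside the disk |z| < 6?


Step 1: Check each root:
  z = 1: |1| = 1 < 6
  z = 2: |2| = 2 < 6
  z = 8: |8| = 8 >= 6
  z = -3: |-3| = 3 < 6
Step 2: Count = 3

3


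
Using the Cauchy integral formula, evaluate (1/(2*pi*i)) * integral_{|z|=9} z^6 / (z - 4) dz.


Step 1: f(z) = z^6, a = 4 is inside |z| = 9
Step 2: By Cauchy integral formula: (1/(2pi*i)) * integral = f(a)
Step 3: f(4) = 4^6 = 4096

4096


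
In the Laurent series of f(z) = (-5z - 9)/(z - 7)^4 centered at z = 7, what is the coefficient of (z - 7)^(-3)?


Step 1: Write the numerator in powers of (z - 7): -5z - 9 = -5(z - 7) + (-5*7 - 9) = -5(z - 7) - 44
Step 2: Divide by (z - 7)^4: f(z) = -44(z - 7)^(-4) - 5(z - 7)^(-3)
Step 3: This finite sum is the Laurent series of f about z = 7.
Step 4: Coefficient of (z - 7)^(-3) = coefficient of (z - 7) in the re-centred numerator = -5

-5


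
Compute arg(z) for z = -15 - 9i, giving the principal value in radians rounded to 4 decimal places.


Step 1: z = -15 - 9i
Step 2: arg(z) = atan2(-9, -15)
Step 3: arg(z) = -2.6012

-2.6012


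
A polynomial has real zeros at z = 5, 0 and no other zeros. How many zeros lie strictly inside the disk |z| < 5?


Step 1: Check each root:
  z = 5: |5| = 5 >= 5
  z = 0: |0| = 0 < 5
Step 2: Count = 1

1


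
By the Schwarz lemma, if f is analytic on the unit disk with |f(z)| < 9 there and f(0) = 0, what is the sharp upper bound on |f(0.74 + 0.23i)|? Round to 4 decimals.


Step 1: g = f/9 maps D -> D with g(0) = 0, so by the Schwarz lemma |g(z)| <= |z|, i.e. |f(z)| <= 9|z|; this is sharp (f(z) = 9z).
Step 2: |z0|^2 = 0.74^2 + 0.23^2 = 0.6005
Step 3: |z0| = sqrt(0.6005) = 0.774919
Step 4: Best bound = 9 * |z0| = 9 * 0.774919 = 6.9743

6.9743


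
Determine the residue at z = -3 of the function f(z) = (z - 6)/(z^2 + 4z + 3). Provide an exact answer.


Step 1: Q(z) = z^2 + 4z + 3 = (z + 3)(z + 1)
Step 2: Q'(z) = 2z + 4
Step 3: Q'(-3) = -2, P(-3) = -9
Step 4: Res = P(-3)/Q'(-3) = -9/(-2) = 9/2

9/2


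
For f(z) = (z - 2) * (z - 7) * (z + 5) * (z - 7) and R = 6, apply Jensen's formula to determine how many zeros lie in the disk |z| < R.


Jensen's formula: (1/2pi)*integral log|f(Re^it)|dt = log|f(0)| + sum_{|a_k|<R} log(R/|a_k|)
Step 1: f(0) = (-2) * (-7) * 5 * (-7) = -490
Step 2: log|f(0)| = log|2| + log|7| + log|-5| + log|7| = 6.1944
Step 3: Zeros inside |z| < 6: 2, -5
Step 4: Jensen sum = log(6/2) + log(6/5) = 1.2809
Step 5: n(R) = number of terms in the Jensen sum = count of zeros inside |z| < 6 = 2

2


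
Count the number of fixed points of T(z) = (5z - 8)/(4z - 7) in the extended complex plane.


Step 1: Fixed points satisfy T(z) = z
Step 2: 4z^2 - 12z + 8 = 0
Step 3: Discriminant = (-12)^2 - 4*4*8 = 16
Step 4: Number of fixed points = 2

2


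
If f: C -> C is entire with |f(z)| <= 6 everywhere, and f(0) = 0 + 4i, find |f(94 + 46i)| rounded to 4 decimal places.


Step 1: By Liouville's theorem, a bounded entire function is constant.
Step 2: f(z) = f(0) = 0 + 4i for all z.
Step 3: |f(w)| = |0 + 4i| = sqrt(0 + 16)
Step 4: = 4.0

4.0


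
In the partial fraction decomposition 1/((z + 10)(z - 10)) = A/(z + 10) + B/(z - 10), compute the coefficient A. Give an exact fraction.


Step 1: Multiply both sides by (z + 10) and set z = -10
Step 2: A = 1 / (-10 - 10)
Step 3: A = 1 / (-20)
Step 4: A = -1/20

-1/20


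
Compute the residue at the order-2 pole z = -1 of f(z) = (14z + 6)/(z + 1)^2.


Step 1: Pole of order 2 at z = -1
Step 2: Res = lim d/dz [(z + 1)^2 * f(z)] as z -> -1
Step 3: (z + 1)^2 * f(z) = 14z + 6
Step 4: d/dz[14z + 6] = 14

14


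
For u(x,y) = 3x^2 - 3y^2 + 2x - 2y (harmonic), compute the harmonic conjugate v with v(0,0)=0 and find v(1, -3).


Step 1: v_x = -u_y = 6y + 2
Step 2: v_y = u_x = 6x + 2
Step 3: v = 6xy + 2x + 2y + C
Step 4: v(0,0) = 0 => C = 0
Step 5: v(1, -3) = -22

-22


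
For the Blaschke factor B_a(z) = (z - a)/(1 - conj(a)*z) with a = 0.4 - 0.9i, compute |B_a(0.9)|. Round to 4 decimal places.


Step 1: Numerator z0 - a = 0.9 - (0.4 - 0.9i) = 0.5 + 0.9i
Step 2: Denominator 1 - conj(a)*z0 = 1 - (0.4 + 0.9i)*0.9 = 0.64 - 0.81i
Step 3: |z0 - a|^2 = 0.5^2 + 0.9^2 = 1.06; |1 - conj(a)*z0|^2 = 0.64^2 + (-0.81)^2 = 1.0657
Step 4: |B_a(0.9)| = sqrt(1.06 / 1.0657) = sqrt(0.994651)
Step 5: = 0.9973

0.9973


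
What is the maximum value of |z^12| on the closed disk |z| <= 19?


Step 1: On |z| = 19, |f(z)| = |z|^12 = 19^12
Step 2: By maximum modulus principle, maximum is on boundary.
Step 3: Maximum = 2213314919066161 = 2213314919066161

2213314919066161


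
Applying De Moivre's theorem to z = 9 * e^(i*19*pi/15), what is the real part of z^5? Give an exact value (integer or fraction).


Step 1: By De Moivre's theorem, z^5 = 9^5 * e^(i*5*19*pi/15) = 59049 * (cos(19*pi/3) + i*sin(19*pi/3))
Step 2: |z|^5 = 9^5 = 59049
Step 3: Reduce the angle mod 2*pi: 19*pi/3 - 6*pi = pi/3
Step 4: cos(pi/3) = 1/2
Step 5: Re(z^5) = 59049 * 1/2 = 59049/2

59049/2


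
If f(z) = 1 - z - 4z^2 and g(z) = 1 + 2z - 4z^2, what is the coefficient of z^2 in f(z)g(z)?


Step 1: z^2 term in f*g comes from: (1)*(-4z^2) + (-z)*(2z) + (-4z^2)*(1)
Step 2: = -4 - 2 - 4
Step 3: = -10

-10


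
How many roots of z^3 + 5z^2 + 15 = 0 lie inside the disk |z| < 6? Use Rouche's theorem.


Step 1: On |z| = 6 the three terms have sizes |z^3| = 6^3 = 216, |5z^2| = 5*6^2 = 180, |15| = 15
Step 2: The dominant term is g(z) = z^3; let h(z) = 5z^2 + 15 so f = g + h
Step 3: On |z| = 6: |g| = 216 and |h| <= 180 + 15 = 195
Step 4: Since 216 > 195, |h| < |g| on |z| = 6, so by Rouche f has the same number of zeros as g inside |z| < 6
Step 5: g(z) = z^3 has 3 zeros (all at the origin) inside |z| < 6. Answer = 3

3


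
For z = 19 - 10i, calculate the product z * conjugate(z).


Step 1: conj(z) = 19 + 10i
Step 2: z * conj(z) = 19^2 + (-10)^2
Step 3: = 361 + 100 = 461

461


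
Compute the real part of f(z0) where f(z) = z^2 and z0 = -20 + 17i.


Step 1: z0 = -20 + 17i
Step 2: z0^2 = (-20)^2 - 17^2 - 680i
Step 3: real part = 400 - 289 = 111

111


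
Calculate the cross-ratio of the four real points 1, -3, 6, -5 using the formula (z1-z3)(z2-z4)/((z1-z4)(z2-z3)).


Step 1: (z1-z3)(z2-z4) = (-5) * 2 = -10
Step 2: (z1-z4)(z2-z3) = 6 * (-9) = -54
Step 3: Cross-ratio = 10/54 = 5/27

5/27


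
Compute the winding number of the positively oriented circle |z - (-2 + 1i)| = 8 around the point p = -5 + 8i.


Step 1: Center c = (-2, 1), radius = 8
Step 2: |p - c|^2 = (-3)^2 + 7^2 = 58
Step 3: r^2 = 64
Step 4: |p-c| < r so winding number = 1

1


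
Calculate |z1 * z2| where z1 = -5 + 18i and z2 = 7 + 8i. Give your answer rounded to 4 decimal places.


Step 1: |z1| = sqrt((-5)^2 + 18^2) = sqrt(349)
Step 2: |z2| = sqrt(7^2 + 8^2) = sqrt(113)
Step 3: |z1*z2| = |z1|*|z2| = sqrt(349) * sqrt(113) = sqrt(349 * 113) = sqrt(39437)
Step 4: = 198.5875

198.5875


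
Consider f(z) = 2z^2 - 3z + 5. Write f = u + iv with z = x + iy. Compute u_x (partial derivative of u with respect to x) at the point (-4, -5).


Step 1: f(z) = 2(x+iy)^2 - 3(x+iy) + 5
Step 2: u = 2(x^2 - y^2) - 3x + 5
Step 3: u_x = 4x - 3
Step 4: At (-4, -5): u_x = -16 - 3 = -19

-19


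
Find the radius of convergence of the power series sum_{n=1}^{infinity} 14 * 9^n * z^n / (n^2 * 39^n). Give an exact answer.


Step 1: General term a_n = 14 * 9^n / (n^2 * 39^n)
Step 2: By the root test, |a_n|^(1/n) = 14^(1/n) * 9 / (n^(2/n) * 39) -> 9/39 as n -> infinity (since 14^(1/n) -> 1 and n^(2/n) -> 1)
Step 3: R = 1/lim|a_n|^(1/n) = 39/9 = 13/3

13/3


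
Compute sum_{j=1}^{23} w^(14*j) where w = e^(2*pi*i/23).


Step 1: The sum sum_{j=1}^{n} w^(k*j) equals n if n | k, else 0.
Step 2: Here n = 23, k = 14
Step 3: Does n divide k? 23 | 14 -> False
Step 4: Sum = 0

0


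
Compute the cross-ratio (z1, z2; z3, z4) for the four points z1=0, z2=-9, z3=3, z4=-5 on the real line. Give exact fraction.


Step 1: (z1-z3)(z2-z4) = (-3) * (-4) = 12
Step 2: (z1-z4)(z2-z3) = 5 * (-12) = -60
Step 3: Cross-ratio = -12/60 = -1/5

-1/5


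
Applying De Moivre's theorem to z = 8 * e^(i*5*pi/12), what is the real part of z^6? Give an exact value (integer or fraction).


Step 1: By De Moivre's theorem, z^6 = 8^6 * e^(i*6*5*pi/12) = 262144 * (cos(5*pi/2) + i*sin(5*pi/2))
Step 2: |z|^6 = 8^6 = 262144
Step 3: Reduce the angle mod 2*pi: 5*pi/2 - 2*pi = pi/2
Step 4: cos(pi/2) = 0
Step 5: Re(z^6) = 262144 * 0 = 0

0


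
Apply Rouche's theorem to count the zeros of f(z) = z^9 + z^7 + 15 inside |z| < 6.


Step 1: On |z| = 6 the three terms have sizes |z^9| = 6^9 = 10077696, |z^7| = 6^7 = 279936, |15| = 15
Step 2: The dominant term is g(z) = z^9; let h(z) = z^7 + 15 so f = g + h
Step 3: On |z| = 6: |g| = 10077696 and |h| <= 279936 + 15 = 279951
Step 4: Since 10077696 > 279951, |h| < |g| on |z| = 6, so by Rouche f has the same number of zeros as g inside |z| < 6
Step 5: g(z) = z^9 has 9 zeros (all at the origin) inside |z| < 6. Answer = 9

9


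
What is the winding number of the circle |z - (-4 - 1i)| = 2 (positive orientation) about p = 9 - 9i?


Step 1: Center c = (-4, -1), radius = 2
Step 2: |p - c|^2 = 13^2 + (-8)^2 = 233
Step 3: r^2 = 4
Step 4: |p-c| > r so winding number = 0

0


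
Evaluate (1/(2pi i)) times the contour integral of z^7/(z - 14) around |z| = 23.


Step 1: f(z) = z^7, a = 14 is inside |z| = 23
Step 2: By Cauchy integral formula: (1/(2pi*i)) * integral = f(a)
Step 3: f(14) = 14^7 = 105413504

105413504


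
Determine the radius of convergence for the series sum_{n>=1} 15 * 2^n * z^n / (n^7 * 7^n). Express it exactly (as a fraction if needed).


Step 1: General term a_n = 15 * 2^n / (n^7 * 7^n)
Step 2: By the root test, |a_n|^(1/n) = 15^(1/n) * 2 / (n^(7/n) * 7) -> 2/7 as n -> infinity (since 15^(1/n) -> 1 and n^(7/n) -> 1)
Step 3: R = 1/lim|a_n|^(1/n) = 7/2

7/2


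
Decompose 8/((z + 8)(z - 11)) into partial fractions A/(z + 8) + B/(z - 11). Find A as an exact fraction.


Step 1: Multiply both sides by (z + 8) and set z = -8
Step 2: A = 8 / (-8 - 11)
Step 3: A = 8 / (-19)
Step 4: A = -8/19

-8/19


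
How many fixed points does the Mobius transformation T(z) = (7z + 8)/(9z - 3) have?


Step 1: Fixed points satisfy T(z) = z
Step 2: 9z^2 - 10z - 8 = 0
Step 3: Discriminant = (-10)^2 - 4*9*(-8) = 388
Step 4: Number of fixed points = 2

2


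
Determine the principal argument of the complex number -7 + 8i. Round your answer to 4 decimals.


Step 1: z = -7 + 8i
Step 2: arg(z) = atan2(8, -7)
Step 3: arg(z) = 2.2896

2.2896


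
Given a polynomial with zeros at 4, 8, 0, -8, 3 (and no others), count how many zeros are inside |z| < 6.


Step 1: Check each root:
  z = 4: |4| = 4 < 6
  z = 8: |8| = 8 >= 6
  z = 0: |0| = 0 < 6
  z = -8: |-8| = 8 >= 6
  z = 3: |3| = 3 < 6
Step 2: Count = 3

3


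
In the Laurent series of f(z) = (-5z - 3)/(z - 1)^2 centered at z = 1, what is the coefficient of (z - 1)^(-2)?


Step 1: Write the numerator in powers of (z - 1): -5z - 3 = -5(z - 1) + (-5*1 - 3) = -5(z - 1) - 8
Step 2: Divide by (z - 1)^2: f(z) = -8(z - 1)^(-2) - 5(z - 1)^(-1)
Step 3: This finite sum is the Laurent series of f about z = 1.
Step 4: Coefficient of (z - 1)^(-2) = -5*1 - 3 = -8

-8


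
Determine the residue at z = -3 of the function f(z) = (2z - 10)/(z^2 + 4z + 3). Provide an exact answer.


Step 1: Q(z) = z^2 + 4z + 3 = (z + 3)(z + 1)
Step 2: Q'(z) = 2z + 4
Step 3: Q'(-3) = -2, P(-3) = -16
Step 4: Res = P(-3)/Q'(-3) = -16/(-2) = 8

8


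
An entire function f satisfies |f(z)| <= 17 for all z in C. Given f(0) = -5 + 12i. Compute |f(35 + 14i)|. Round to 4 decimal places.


Step 1: By Liouville's theorem, a bounded entire function is constant.
Step 2: f(z) = f(0) = -5 + 12i for all z.
Step 3: |f(w)| = |-5 + 12i| = sqrt(25 + 144)
Step 4: = 13.0

13.0


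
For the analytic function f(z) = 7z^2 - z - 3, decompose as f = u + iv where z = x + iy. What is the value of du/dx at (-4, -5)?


Step 1: f(z) = 7(x+iy)^2 - (x+iy) - 3
Step 2: u = 7(x^2 - y^2) - x - 3
Step 3: u_x = 14x - 1
Step 4: At (-4, -5): u_x = -56 - 1 = -57

-57


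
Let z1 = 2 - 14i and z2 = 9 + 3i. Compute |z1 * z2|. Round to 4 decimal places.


Step 1: |z1| = sqrt(2^2 + (-14)^2) = sqrt(200)
Step 2: |z2| = sqrt(9^2 + 3^2) = sqrt(90)
Step 3: |z1*z2| = |z1|*|z2| = sqrt(200) * sqrt(90) = sqrt(200 * 90) = sqrt(18000)
Step 4: = 134.1641

134.1641


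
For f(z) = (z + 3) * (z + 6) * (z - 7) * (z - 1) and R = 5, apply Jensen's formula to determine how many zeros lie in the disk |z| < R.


Jensen's formula: (1/2pi)*integral log|f(Re^it)|dt = log|f(0)| + sum_{|a_k|<R} log(R/|a_k|)
Step 1: f(0) = 3 * 6 * (-7) * (-1) = 126
Step 2: log|f(0)| = log|-3| + log|-6| + log|7| + log|1| = 4.8363
Step 3: Zeros inside |z| < 5: -3, 1
Step 4: Jensen sum = log(5/3) + log(5/1) = 2.1203
Step 5: n(R) = number of terms in the Jensen sum = count of zeros inside |z| < 5 = 2

2


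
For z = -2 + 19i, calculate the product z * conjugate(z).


Step 1: conj(z) = -2 - 19i
Step 2: z * conj(z) = (-2)^2 + 19^2
Step 3: = 4 + 361 = 365

365


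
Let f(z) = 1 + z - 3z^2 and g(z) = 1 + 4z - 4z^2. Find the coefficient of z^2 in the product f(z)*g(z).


Step 1: z^2 term in f*g comes from: (1)*(-4z^2) + (z)*(4z) + (-3z^2)*(1)
Step 2: = -4 + 4 - 3
Step 3: = -3

-3


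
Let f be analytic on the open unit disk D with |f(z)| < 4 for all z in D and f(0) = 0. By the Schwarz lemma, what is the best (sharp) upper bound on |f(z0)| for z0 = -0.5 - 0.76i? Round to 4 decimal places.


Step 1: g = f/4 maps D -> D with g(0) = 0, so by the Schwarz lemma |g(z)| <= |z|, i.e. |f(z)| <= 4|z|; this is sharp (f(z) = 4z).
Step 2: |z0|^2 = (-0.5)^2 + (-0.76)^2 = 0.8276
Step 3: |z0| = sqrt(0.8276) = 0.909725
Step 4: Best bound = 4 * |z0| = 4 * 0.909725 = 3.6389

3.6389


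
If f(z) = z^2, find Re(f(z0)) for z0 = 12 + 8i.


Step 1: z0 = 12 + 8i
Step 2: z0^2 = 12^2 - 8^2 + 192i
Step 3: real part = 144 - 64 = 80

80


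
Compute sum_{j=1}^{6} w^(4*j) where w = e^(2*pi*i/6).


Step 1: The sum sum_{j=1}^{n} w^(k*j) equals n if n | k, else 0.
Step 2: Here n = 6, k = 4
Step 3: Does n divide k? 6 | 4 -> False
Step 4: Sum = 0

0


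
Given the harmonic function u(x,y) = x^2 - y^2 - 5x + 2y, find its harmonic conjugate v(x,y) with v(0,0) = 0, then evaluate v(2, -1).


Step 1: v_x = -u_y = 2y - 2
Step 2: v_y = u_x = 2x - 5
Step 3: v = 2xy - 2x - 5y + C
Step 4: v(0,0) = 0 => C = 0
Step 5: v(2, -1) = -3

-3


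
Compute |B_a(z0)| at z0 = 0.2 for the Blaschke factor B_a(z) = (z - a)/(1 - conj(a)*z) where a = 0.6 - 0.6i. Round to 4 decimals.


Step 1: Numerator z0 - a = 0.2 - (0.6 - 0.6i) = -0.4 + 0.6i
Step 2: Denominator 1 - conj(a)*z0 = 1 - (0.6 + 0.6i)*0.2 = 0.88 - 0.12i
Step 3: |z0 - a|^2 = (-0.4)^2 + 0.6^2 = 0.52; |1 - conj(a)*z0|^2 = 0.88^2 + (-0.12)^2 = 0.7888
Step 4: |B_a(0.2)| = sqrt(0.52 / 0.7888) = sqrt(0.659229)
Step 5: = 0.8119

0.8119


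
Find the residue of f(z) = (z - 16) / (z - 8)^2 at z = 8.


Step 1: Pole of order 2 at z = 8
Step 2: Res = lim d/dz [(z - 8)^2 * f(z)] as z -> 8
Step 3: (z - 8)^2 * f(z) = z - 16
Step 4: d/dz[z - 16] = 1

1


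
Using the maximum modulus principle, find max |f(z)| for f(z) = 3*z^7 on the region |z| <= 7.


Step 1: On |z| = 7, |f(z)| = 3 * |z|^7 = 3 * 7^7
Step 2: By maximum modulus principle, maximum is on boundary.
Step 3: Maximum = 3 * 823543 = 2470629

2470629


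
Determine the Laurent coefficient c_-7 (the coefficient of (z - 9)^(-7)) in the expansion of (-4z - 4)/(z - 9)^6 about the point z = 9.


Step 1: Write the numerator in powers of (z - 9): -4z - 4 = -4(z - 9) + (-4*9 - 4) = -4(z - 9) - 40
Step 2: Divide by (z - 9)^6: f(z) = -40(z - 9)^(-6) - 4(z - 9)^(-5)
Step 3: This finite sum is the Laurent series of f about z = 9.
Step 4: Only the powers -6 and -5 appear, so the coefficient of (z - 9)^(-7) = 0

0


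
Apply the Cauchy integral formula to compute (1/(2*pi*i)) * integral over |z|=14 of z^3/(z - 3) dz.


Step 1: f(z) = z^3, a = 3 is inside |z| = 14
Step 2: By Cauchy integral formula: (1/(2pi*i)) * integral = f(a)
Step 3: f(3) = 3^3 = 27

27


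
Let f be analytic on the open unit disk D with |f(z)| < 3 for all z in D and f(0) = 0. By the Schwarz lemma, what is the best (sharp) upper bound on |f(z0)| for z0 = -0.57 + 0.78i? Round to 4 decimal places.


Step 1: g = f/3 maps D -> D with g(0) = 0, so by the Schwarz lemma |g(z)| <= |z|, i.e. |f(z)| <= 3|z|; this is sharp (f(z) = 3z).
Step 2: |z0|^2 = (-0.57)^2 + 0.78^2 = 0.9333
Step 3: |z0| = sqrt(0.9333) = 0.966075
Step 4: Best bound = 3 * |z0| = 3 * 0.966075 = 2.8982

2.8982


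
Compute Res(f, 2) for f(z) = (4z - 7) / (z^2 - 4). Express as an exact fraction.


Step 1: Q(z) = z^2 - 4 = (z - 2)(z + 2)
Step 2: Q'(z) = 2z
Step 3: Q'(2) = 4, P(2) = 1
Step 4: Res = P(2)/Q'(2) = 1/4 = 1/4

1/4


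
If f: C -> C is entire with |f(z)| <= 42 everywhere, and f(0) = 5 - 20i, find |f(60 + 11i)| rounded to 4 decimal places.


Step 1: By Liouville's theorem, a bounded entire function is constant.
Step 2: f(z) = f(0) = 5 - 20i for all z.
Step 3: |f(w)| = |5 - 20i| = sqrt(25 + 400)
Step 4: = 20.6155

20.6155


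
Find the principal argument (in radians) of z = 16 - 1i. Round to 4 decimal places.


Step 1: z = 16 - 1i
Step 2: arg(z) = atan2(-1, 16)
Step 3: arg(z) = -0.0624

-0.0624


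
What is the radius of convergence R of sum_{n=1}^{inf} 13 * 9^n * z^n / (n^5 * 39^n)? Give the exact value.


Step 1: General term a_n = 13 * 9^n / (n^5 * 39^n)
Step 2: By the root test, |a_n|^(1/n) = 13^(1/n) * 9 / (n^(5/n) * 39) -> 9/39 as n -> infinity (since 13^(1/n) -> 1 and n^(5/n) -> 1)
Step 3: R = 1/lim|a_n|^(1/n) = 39/9 = 13/3

13/3


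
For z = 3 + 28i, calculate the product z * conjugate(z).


Step 1: conj(z) = 3 - 28i
Step 2: z * conj(z) = 3^2 + 28^2
Step 3: = 9 + 784 = 793

793


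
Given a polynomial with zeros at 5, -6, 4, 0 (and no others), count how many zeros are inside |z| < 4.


Step 1: Check each root:
  z = 5: |5| = 5 >= 4
  z = -6: |-6| = 6 >= 4
  z = 4: |4| = 4 >= 4
  z = 0: |0| = 0 < 4
Step 2: Count = 1

1


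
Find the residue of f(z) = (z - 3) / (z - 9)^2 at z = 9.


Step 1: Pole of order 2 at z = 9
Step 2: Res = lim d/dz [(z - 9)^2 * f(z)] as z -> 9
Step 3: (z - 9)^2 * f(z) = z - 3
Step 4: d/dz[z - 3] = 1

1


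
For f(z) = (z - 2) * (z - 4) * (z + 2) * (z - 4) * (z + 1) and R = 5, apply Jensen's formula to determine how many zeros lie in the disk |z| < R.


Jensen's formula: (1/2pi)*integral log|f(Re^it)|dt = log|f(0)| + sum_{|a_k|<R} log(R/|a_k|)
Step 1: f(0) = (-2) * (-4) * 2 * (-4) * 1 = -64
Step 2: log|f(0)| = log|2| + log|4| + log|-2| + log|4| + log|-1| = 4.1589
Step 3: Zeros inside |z| < 5: 2, 4, -2, 4, -1
Step 4: Jensen sum = log(5/2) + log(5/4) + log(5/2) + log(5/4) + log(5/1) = 3.8883
Step 5: n(R) = number of terms in the Jensen sum = count of zeros inside |z| < 5 = 5

5


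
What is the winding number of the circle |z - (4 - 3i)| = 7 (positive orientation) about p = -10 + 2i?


Step 1: Center c = (4, -3), radius = 7
Step 2: |p - c|^2 = (-14)^2 + 5^2 = 221
Step 3: r^2 = 49
Step 4: |p-c| > r so winding number = 0

0


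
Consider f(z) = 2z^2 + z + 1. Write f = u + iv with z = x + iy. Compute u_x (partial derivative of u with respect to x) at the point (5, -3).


Step 1: f(z) = 2(x+iy)^2 + (x+iy) + 1
Step 2: u = 2(x^2 - y^2) + x + 1
Step 3: u_x = 4x + 1
Step 4: At (5, -3): u_x = 20 + 1 = 21

21


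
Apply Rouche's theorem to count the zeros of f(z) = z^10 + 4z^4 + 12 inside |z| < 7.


Step 1: On |z| = 7 the three terms have sizes |z^10| = 7^10 = 282475249, |4z^4| = 4*7^4 = 9604, |12| = 12
Step 2: The dominant term is g(z) = z^10; let h(z) = 4z^4 + 12 so f = g + h
Step 3: On |z| = 7: |g| = 282475249 and |h| <= 9604 + 12 = 9616
Step 4: Since 282475249 > 9616, |h| < |g| on |z| = 7, so by Rouche f has the same number of zeros as g inside |z| < 7
Step 5: g(z) = z^10 has 10 zeros (all at the origin) inside |z| < 7. Answer = 10

10


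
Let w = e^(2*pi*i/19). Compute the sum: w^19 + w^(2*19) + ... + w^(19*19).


Step 1: The sum sum_{j=1}^{n} w^(k*j) equals n if n | k, else 0.
Step 2: Here n = 19, k = 19
Step 3: Does n divide k? 19 | 19 -> True
Step 4: Sum = 19

19


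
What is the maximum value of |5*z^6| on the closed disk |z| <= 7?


Step 1: On |z| = 7, |f(z)| = 5 * |z|^6 = 5 * 7^6
Step 2: By maximum modulus principle, maximum is on boundary.
Step 3: Maximum = 5 * 117649 = 588245

588245


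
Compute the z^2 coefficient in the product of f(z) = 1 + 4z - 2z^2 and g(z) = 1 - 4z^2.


Step 1: z^2 term in f*g comes from: (1)*(-4z^2) + (4z)*(0) + (-2z^2)*(1)
Step 2: = -4 + 0 - 2
Step 3: = -6

-6


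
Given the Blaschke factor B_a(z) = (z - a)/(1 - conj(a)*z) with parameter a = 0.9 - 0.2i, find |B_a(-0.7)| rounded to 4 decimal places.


Step 1: Numerator z0 - a = -0.7 - (0.9 - 0.2i) = -1.6 + 0.2i
Step 2: Denominator 1 - conj(a)*z0 = 1 - (0.9 + 0.2i)*(-0.7) = 1.63 + 0.14i
Step 3: |z0 - a|^2 = (-1.6)^2 + 0.2^2 = 2.6; |1 - conj(a)*z0|^2 = 1.63^2 + 0.14^2 = 2.6765
Step 4: |B_a(-0.7)| = sqrt(2.6 / 2.6765) = sqrt(0.971418)
Step 5: = 0.9856

0.9856


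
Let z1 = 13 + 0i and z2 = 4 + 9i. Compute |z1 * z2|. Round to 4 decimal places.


Step 1: |z1| = sqrt(13^2 + 0^2) = sqrt(169)
Step 2: |z2| = sqrt(4^2 + 9^2) = sqrt(97)
Step 3: |z1*z2| = |z1|*|z2| = sqrt(169) * sqrt(97) = sqrt(169 * 97) = sqrt(16393)
Step 4: = 128.0352

128.0352


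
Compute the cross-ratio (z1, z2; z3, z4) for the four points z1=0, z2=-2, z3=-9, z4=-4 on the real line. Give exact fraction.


Step 1: (z1-z3)(z2-z4) = 9 * 2 = 18
Step 2: (z1-z4)(z2-z3) = 4 * 7 = 28
Step 3: Cross-ratio = 18/28 = 9/14

9/14


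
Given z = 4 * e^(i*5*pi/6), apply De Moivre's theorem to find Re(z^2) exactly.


Step 1: By De Moivre's theorem, z^2 = 4^2 * e^(i*2*5*pi/6) = 16 * (cos(5*pi/3) + i*sin(5*pi/3))
Step 2: |z|^2 = 4^2 = 16
Step 3: The angle 5*pi/3 already lies in [0, 2*pi)
Step 4: cos(5*pi/3) = 1/2
Step 5: Re(z^2) = 16 * 1/2 = 8

8


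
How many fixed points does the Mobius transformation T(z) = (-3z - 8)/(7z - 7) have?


Step 1: Fixed points satisfy T(z) = z
Step 2: 7z^2 - 4z + 8 = 0
Step 3: Discriminant = (-4)^2 - 4*7*8 = -208
Step 4: Number of fixed points = 2

2


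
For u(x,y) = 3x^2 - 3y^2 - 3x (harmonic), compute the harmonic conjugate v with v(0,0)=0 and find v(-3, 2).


Step 1: v_x = -u_y = 6y + 0
Step 2: v_y = u_x = 6x - 3
Step 3: v = 6xy - 3y + C
Step 4: v(0,0) = 0 => C = 0
Step 5: v(-3, 2) = -42

-42


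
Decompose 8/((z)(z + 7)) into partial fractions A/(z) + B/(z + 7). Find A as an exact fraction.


Step 1: Multiply both sides by (z) and set z = 0
Step 2: A = 8 / (0 + 7)
Step 3: A = 8 / 7
Step 4: A = 8/7

8/7


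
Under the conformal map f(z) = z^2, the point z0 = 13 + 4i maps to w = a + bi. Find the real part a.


Step 1: z0 = 13 + 4i
Step 2: z0^2 = 13^2 - 4^2 + 104i
Step 3: real part = 169 - 16 = 153

153


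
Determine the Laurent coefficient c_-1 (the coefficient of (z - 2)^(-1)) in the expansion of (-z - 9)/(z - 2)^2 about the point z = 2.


Step 1: Write the numerator in powers of (z - 2): -z - 9 = -(z - 2) + (-1*2 - 9) = -(z - 2) - 11
Step 2: Divide by (z - 2)^2: f(z) = -11(z - 2)^(-2) - (z - 2)^(-1)
Step 3: This finite sum is the Laurent series of f about z = 2.
Step 4: Coefficient of (z - 2)^(-1) = coefficient of (z - 2) in the re-centred numerator = -1

-1


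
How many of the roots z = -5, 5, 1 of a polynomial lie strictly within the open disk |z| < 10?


Step 1: Check each root:
  z = -5: |-5| = 5 < 10
  z = 5: |5| = 5 < 10
  z = 1: |1| = 1 < 10
Step 2: Count = 3

3


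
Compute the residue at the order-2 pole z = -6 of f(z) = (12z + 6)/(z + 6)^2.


Step 1: Pole of order 2 at z = -6
Step 2: Res = lim d/dz [(z + 6)^2 * f(z)] as z -> -6
Step 3: (z + 6)^2 * f(z) = 12z + 6
Step 4: d/dz[12z + 6] = 12

12


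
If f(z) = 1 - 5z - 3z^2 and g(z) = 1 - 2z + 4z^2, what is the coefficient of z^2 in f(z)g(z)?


Step 1: z^2 term in f*g comes from: (1)*(4z^2) + (-5z)*(-2z) + (-3z^2)*(1)
Step 2: = 4 + 10 - 3
Step 3: = 11

11


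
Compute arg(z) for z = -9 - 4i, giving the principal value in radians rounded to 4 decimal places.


Step 1: z = -9 - 4i
Step 2: arg(z) = atan2(-4, -9)
Step 3: arg(z) = -2.7234

-2.7234


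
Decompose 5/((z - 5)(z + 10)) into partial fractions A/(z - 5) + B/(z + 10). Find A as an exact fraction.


Step 1: Multiply both sides by (z - 5) and set z = 5
Step 2: A = 5 / (5 + 10)
Step 3: A = 5 / 15
Step 4: A = 1/3

1/3


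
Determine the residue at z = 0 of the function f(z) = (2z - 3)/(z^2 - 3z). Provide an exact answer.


Step 1: Q(z) = z^2 - 3z = (z)(z - 3)
Step 2: Q'(z) = 2z - 3
Step 3: Q'(0) = -3, P(0) = -3
Step 4: Res = P(0)/Q'(0) = -3/(-3) = 1

1


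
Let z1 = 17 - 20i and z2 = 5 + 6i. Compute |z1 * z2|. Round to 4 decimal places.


Step 1: |z1| = sqrt(17^2 + (-20)^2) = sqrt(689)
Step 2: |z2| = sqrt(5^2 + 6^2) = sqrt(61)
Step 3: |z1*z2| = |z1|*|z2| = sqrt(689) * sqrt(61) = sqrt(689 * 61) = sqrt(42029)
Step 4: = 205.0098

205.0098


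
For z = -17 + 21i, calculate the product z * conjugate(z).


Step 1: conj(z) = -17 - 21i
Step 2: z * conj(z) = (-17)^2 + 21^2
Step 3: = 289 + 441 = 730

730


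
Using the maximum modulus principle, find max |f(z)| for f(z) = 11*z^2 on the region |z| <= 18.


Step 1: On |z| = 18, |f(z)| = 11 * |z|^2 = 11 * 18^2
Step 2: By maximum modulus principle, maximum is on boundary.
Step 3: Maximum = 11 * 324 = 3564

3564


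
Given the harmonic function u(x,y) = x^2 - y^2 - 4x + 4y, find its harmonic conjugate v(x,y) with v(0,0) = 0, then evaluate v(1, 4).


Step 1: v_x = -u_y = 2y - 4
Step 2: v_y = u_x = 2x - 4
Step 3: v = 2xy - 4x - 4y + C
Step 4: v(0,0) = 0 => C = 0
Step 5: v(1, 4) = -12

-12


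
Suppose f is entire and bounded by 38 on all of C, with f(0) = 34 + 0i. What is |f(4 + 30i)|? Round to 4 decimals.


Step 1: By Liouville's theorem, a bounded entire function is constant.
Step 2: f(z) = f(0) = 34 + 0i for all z.
Step 3: |f(w)| = |34 + 0i| = sqrt(1156 + 0)
Step 4: = 34.0

34.0


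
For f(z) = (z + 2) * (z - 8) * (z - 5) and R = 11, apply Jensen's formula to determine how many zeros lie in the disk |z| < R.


Jensen's formula: (1/2pi)*integral log|f(Re^it)|dt = log|f(0)| + sum_{|a_k|<R} log(R/|a_k|)
Step 1: f(0) = 2 * (-8) * (-5) = 80
Step 2: log|f(0)| = log|-2| + log|8| + log|5| = 4.382
Step 3: Zeros inside |z| < 11: -2, 8, 5
Step 4: Jensen sum = log(11/2) + log(11/8) + log(11/5) = 2.8117
Step 5: n(R) = number of terms in the Jensen sum = count of zeros inside |z| < 11 = 3

3


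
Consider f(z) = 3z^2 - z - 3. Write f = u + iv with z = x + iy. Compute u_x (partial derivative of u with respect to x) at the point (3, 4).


Step 1: f(z) = 3(x+iy)^2 - (x+iy) - 3
Step 2: u = 3(x^2 - y^2) - x - 3
Step 3: u_x = 6x - 1
Step 4: At (3, 4): u_x = 18 - 1 = 17

17


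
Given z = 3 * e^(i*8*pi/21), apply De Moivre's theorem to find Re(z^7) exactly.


Step 1: By De Moivre's theorem, z^7 = 3^7 * e^(i*7*8*pi/21) = 2187 * (cos(8*pi/3) + i*sin(8*pi/3))
Step 2: |z|^7 = 3^7 = 2187
Step 3: Reduce the angle mod 2*pi: 8*pi/3 - 2*pi = 2*pi/3
Step 4: cos(2*pi/3) = -1/2
Step 5: Re(z^7) = 2187 * (-1/2) = -2187/2

-2187/2


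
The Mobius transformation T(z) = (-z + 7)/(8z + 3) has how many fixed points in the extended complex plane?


Step 1: Fixed points satisfy T(z) = z
Step 2: 8z^2 + 4z - 7 = 0
Step 3: Discriminant = 4^2 - 4*8*(-7) = 240
Step 4: Number of fixed points = 2

2


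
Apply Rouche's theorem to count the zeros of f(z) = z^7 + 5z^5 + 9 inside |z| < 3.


Step 1: On |z| = 3 the three terms have sizes |z^7| = 3^7 = 2187, |5z^5| = 5*3^5 = 1215, |9| = 9
Step 2: The dominant term is g(z) = z^7; let h(z) = 5z^5 + 9 so f = g + h
Step 3: On |z| = 3: |g| = 2187 and |h| <= 1215 + 9 = 1224
Step 4: Since 2187 > 1224, |h| < |g| on |z| = 3, so by Rouche f has the same number of zeros as g inside |z| < 3
Step 5: g(z) = z^7 has 7 zeros (all at the origin) inside |z| < 3. Answer = 7

7


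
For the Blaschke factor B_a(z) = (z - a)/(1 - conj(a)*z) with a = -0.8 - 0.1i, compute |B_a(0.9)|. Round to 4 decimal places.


Step 1: Numerator z0 - a = 0.9 - (-0.8 - 0.1i) = 1.7 + 0.1i
Step 2: Denominator 1 - conj(a)*z0 = 1 - (-0.8 + 0.1i)*0.9 = 1.72 - 0.09i
Step 3: |z0 - a|^2 = 1.7^2 + 0.1^2 = 2.9; |1 - conj(a)*z0|^2 = 1.72^2 + (-0.09)^2 = 2.9665
Step 4: |B_a(0.9)| = sqrt(2.9 / 2.9665) = sqrt(0.977583)
Step 5: = 0.9887

0.9887


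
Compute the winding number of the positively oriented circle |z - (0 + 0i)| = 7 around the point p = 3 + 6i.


Step 1: Center c = (0, 0), radius = 7
Step 2: |p - c|^2 = 3^2 + 6^2 = 45
Step 3: r^2 = 49
Step 4: |p-c| < r so winding number = 1

1


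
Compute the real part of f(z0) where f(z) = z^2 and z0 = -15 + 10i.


Step 1: z0 = -15 + 10i
Step 2: z0^2 = (-15)^2 - 10^2 - 300i
Step 3: real part = 225 - 100 = 125

125


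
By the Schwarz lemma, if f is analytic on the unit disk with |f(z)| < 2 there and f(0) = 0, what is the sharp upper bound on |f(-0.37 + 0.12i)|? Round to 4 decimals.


Step 1: g = f/2 maps D -> D with g(0) = 0, so by the Schwarz lemma |g(z)| <= |z|, i.e. |f(z)| <= 2|z|; this is sharp (f(z) = 2z).
Step 2: |z0|^2 = (-0.37)^2 + 0.12^2 = 0.1513
Step 3: |z0| = sqrt(0.1513) = 0.388973
Step 4: Best bound = 2 * |z0| = 2 * 0.388973 = 0.7779

0.7779


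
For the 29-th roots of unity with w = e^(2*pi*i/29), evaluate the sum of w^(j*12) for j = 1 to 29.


Step 1: The sum sum_{j=1}^{n} w^(k*j) equals n if n | k, else 0.
Step 2: Here n = 29, k = 12
Step 3: Does n divide k? 29 | 12 -> False
Step 4: Sum = 0

0


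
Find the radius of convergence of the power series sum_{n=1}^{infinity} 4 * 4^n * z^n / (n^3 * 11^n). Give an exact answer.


Step 1: General term a_n = 4 * 4^n / (n^3 * 11^n)
Step 2: By the root test, |a_n|^(1/n) = 4^(1/n) * 4 / (n^(3/n) * 11) -> 4/11 as n -> infinity (since 4^(1/n) -> 1 and n^(3/n) -> 1)
Step 3: R = 1/lim|a_n|^(1/n) = 11/4

11/4


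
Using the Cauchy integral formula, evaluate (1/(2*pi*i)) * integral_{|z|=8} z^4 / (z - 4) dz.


Step 1: f(z) = z^4, a = 4 is inside |z| = 8
Step 2: By Cauchy integral formula: (1/(2pi*i)) * integral = f(a)
Step 3: f(4) = 4^4 = 256

256


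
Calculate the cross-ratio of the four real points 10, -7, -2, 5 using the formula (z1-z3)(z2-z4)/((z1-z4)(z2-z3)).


Step 1: (z1-z3)(z2-z4) = 12 * (-12) = -144
Step 2: (z1-z4)(z2-z3) = 5 * (-5) = -25
Step 3: Cross-ratio = 144/25 = 144/25

144/25


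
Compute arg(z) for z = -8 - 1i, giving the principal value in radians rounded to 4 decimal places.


Step 1: z = -8 - 1i
Step 2: arg(z) = atan2(-1, -8)
Step 3: arg(z) = -3.0172

-3.0172


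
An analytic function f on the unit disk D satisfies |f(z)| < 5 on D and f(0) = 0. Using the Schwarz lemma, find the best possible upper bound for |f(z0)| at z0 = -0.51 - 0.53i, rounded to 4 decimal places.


Step 1: g = f/5 maps D -> D with g(0) = 0, so by the Schwarz lemma |g(z)| <= |z|, i.e. |f(z)| <= 5|z|; this is sharp (f(z) = 5z).
Step 2: |z0|^2 = (-0.51)^2 + (-0.53)^2 = 0.541
Step 3: |z0| = sqrt(0.541) = 0.735527
Step 4: Best bound = 5 * |z0| = 5 * 0.735527 = 3.6776

3.6776


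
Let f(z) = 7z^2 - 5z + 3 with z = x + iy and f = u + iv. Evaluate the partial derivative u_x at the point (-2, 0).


Step 1: f(z) = 7(x+iy)^2 - 5(x+iy) + 3
Step 2: u = 7(x^2 - y^2) - 5x + 3
Step 3: u_x = 14x - 5
Step 4: At (-2, 0): u_x = -28 - 5 = -33

-33


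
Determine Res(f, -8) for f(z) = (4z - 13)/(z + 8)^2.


Step 1: Pole of order 2 at z = -8
Step 2: Res = lim d/dz [(z + 8)^2 * f(z)] as z -> -8
Step 3: (z + 8)^2 * f(z) = 4z - 13
Step 4: d/dz[4z - 13] = 4

4


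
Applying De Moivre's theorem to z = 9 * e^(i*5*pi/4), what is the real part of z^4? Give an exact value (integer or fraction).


Step 1: By De Moivre's theorem, z^4 = 9^4 * e^(i*4*5*pi/4) = 6561 * (cos(5*pi) + i*sin(5*pi))
Step 2: |z|^4 = 9^4 = 6561
Step 3: Reduce the angle mod 2*pi: 5*pi - 4*pi = pi
Step 4: cos(pi) = -1
Step 5: Re(z^4) = 6561 * (-1) = -6561

-6561


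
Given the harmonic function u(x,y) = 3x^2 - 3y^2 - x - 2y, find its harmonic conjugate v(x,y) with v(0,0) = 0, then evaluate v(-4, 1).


Step 1: v_x = -u_y = 6y + 2
Step 2: v_y = u_x = 6x - 1
Step 3: v = 6xy + 2x - y + C
Step 4: v(0,0) = 0 => C = 0
Step 5: v(-4, 1) = -33

-33


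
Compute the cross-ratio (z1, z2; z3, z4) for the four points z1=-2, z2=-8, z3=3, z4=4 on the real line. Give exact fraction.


Step 1: (z1-z3)(z2-z4) = (-5) * (-12) = 60
Step 2: (z1-z4)(z2-z3) = (-6) * (-11) = 66
Step 3: Cross-ratio = 60/66 = 10/11

10/11


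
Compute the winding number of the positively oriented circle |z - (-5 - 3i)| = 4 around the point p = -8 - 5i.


Step 1: Center c = (-5, -3), radius = 4
Step 2: |p - c|^2 = (-3)^2 + (-2)^2 = 13
Step 3: r^2 = 16
Step 4: |p-c| < r so winding number = 1

1


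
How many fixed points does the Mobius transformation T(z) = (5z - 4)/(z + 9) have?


Step 1: Fixed points satisfy T(z) = z
Step 2: z^2 + 4z + 4 = 0
Step 3: Discriminant = 4^2 - 4*1*4 = 0
Step 4: Number of fixed points = 1

1


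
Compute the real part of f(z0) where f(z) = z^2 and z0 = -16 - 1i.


Step 1: z0 = -16 - 1i
Step 2: z0^2 = (-16)^2 - (-1)^2 + 32i
Step 3: real part = 256 - 1 = 255

255


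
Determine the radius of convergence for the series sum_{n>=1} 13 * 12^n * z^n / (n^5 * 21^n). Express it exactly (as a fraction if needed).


Step 1: General term a_n = 13 * 12^n / (n^5 * 21^n)
Step 2: By the root test, |a_n|^(1/n) = 13^(1/n) * 12 / (n^(5/n) * 21) -> 12/21 as n -> infinity (since 13^(1/n) -> 1 and n^(5/n) -> 1)
Step 3: R = 1/lim|a_n|^(1/n) = 21/12 = 7/4

7/4


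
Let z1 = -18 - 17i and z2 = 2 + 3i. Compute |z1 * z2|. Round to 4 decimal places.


Step 1: |z1| = sqrt((-18)^2 + (-17)^2) = sqrt(613)
Step 2: |z2| = sqrt(2^2 + 3^2) = sqrt(13)
Step 3: |z1*z2| = |z1|*|z2| = sqrt(613) * sqrt(13) = sqrt(613 * 13) = sqrt(7969)
Step 4: = 89.2693

89.2693


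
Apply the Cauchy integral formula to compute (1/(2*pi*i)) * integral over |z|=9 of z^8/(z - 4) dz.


Step 1: f(z) = z^8, a = 4 is inside |z| = 9
Step 2: By Cauchy integral formula: (1/(2pi*i)) * integral = f(a)
Step 3: f(4) = 4^8 = 65536

65536


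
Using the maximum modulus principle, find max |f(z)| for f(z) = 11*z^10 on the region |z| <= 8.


Step 1: On |z| = 8, |f(z)| = 11 * |z|^10 = 11 * 8^10
Step 2: By maximum modulus principle, maximum is on boundary.
Step 3: Maximum = 11 * 1073741824 = 11811160064

11811160064


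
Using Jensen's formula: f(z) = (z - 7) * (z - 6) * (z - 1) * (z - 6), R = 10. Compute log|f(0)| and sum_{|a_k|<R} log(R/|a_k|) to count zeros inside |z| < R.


Jensen's formula: (1/2pi)*integral log|f(Re^it)|dt = log|f(0)| + sum_{|a_k|<R} log(R/|a_k|)
Step 1: f(0) = (-7) * (-6) * (-1) * (-6) = 252
Step 2: log|f(0)| = log|7| + log|6| + log|1| + log|6| = 5.5294
Step 3: Zeros inside |z| < 10: 7, 6, 1, 6
Step 4: Jensen sum = log(10/7) + log(10/6) + log(10/1) + log(10/6) = 3.6809
Step 5: n(R) = number of terms in the Jensen sum = count of zeros inside |z| < 10 = 4

4


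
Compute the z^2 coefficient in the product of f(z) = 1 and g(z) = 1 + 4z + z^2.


Step 1: z^2 term in f*g comes from: (1)*(z^2) + (0)*(4z) + (0)*(1)
Step 2: = 1 + 0 + 0
Step 3: = 1

1


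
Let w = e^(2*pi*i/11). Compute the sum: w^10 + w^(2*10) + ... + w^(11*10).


Step 1: The sum sum_{j=1}^{n} w^(k*j) equals n if n | k, else 0.
Step 2: Here n = 11, k = 10
Step 3: Does n divide k? 11 | 10 -> False
Step 4: Sum = 0

0


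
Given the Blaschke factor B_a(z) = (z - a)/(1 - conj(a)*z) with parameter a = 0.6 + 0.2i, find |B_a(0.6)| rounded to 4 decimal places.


Step 1: Numerator z0 - a = 0.6 - (0.6 + 0.2i) = 0 - 0.2i
Step 2: Denominator 1 - conj(a)*z0 = 1 - (0.6 - 0.2i)*0.6 = 0.64 + 0.12i
Step 3: |z0 - a|^2 = 0^2 + (-0.2)^2 = 0.04; |1 - conj(a)*z0|^2 = 0.64^2 + 0.12^2 = 0.424
Step 4: |B_a(0.6)| = sqrt(0.04 / 0.424) = sqrt(0.09434)
Step 5: = 0.3071

0.3071


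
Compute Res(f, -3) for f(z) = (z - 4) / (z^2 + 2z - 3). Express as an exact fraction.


Step 1: Q(z) = z^2 + 2z - 3 = (z + 3)(z - 1)
Step 2: Q'(z) = 2z + 2
Step 3: Q'(-3) = -4, P(-3) = -7
Step 4: Res = P(-3)/Q'(-3) = -7/(-4) = 7/4

7/4


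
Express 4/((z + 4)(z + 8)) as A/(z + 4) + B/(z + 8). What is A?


Step 1: Multiply both sides by (z + 4) and set z = -4
Step 2: A = 4 / (-4 + 8)
Step 3: A = 4 / 4
Step 4: A = 1

1


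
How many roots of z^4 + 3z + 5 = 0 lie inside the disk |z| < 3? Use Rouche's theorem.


Step 1: On |z| = 3 the three terms have sizes |z^4| = 3^4 = 81, |3z| = 3*3 = 9, |5| = 5
Step 2: The dominant term is g(z) = z^4; let h(z) = 3z + 5 so f = g + h
Step 3: On |z| = 3: |g| = 81 and |h| <= 9 + 5 = 14
Step 4: Since 81 > 14, |h| < |g| on |z| = 3, so by Rouche f has the same number of zeros as g inside |z| < 3
Step 5: g(z) = z^4 has 4 zeros (all at the origin) inside |z| < 3. Answer = 4

4


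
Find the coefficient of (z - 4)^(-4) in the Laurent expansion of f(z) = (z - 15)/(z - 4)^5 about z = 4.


Step 1: Write the numerator in powers of (z - 4): z - 15 = (z - 4) + (1*4 - 15) = (z - 4) - 11
Step 2: Divide by (z - 4)^5: f(z) = -11(z - 4)^(-5) + (z - 4)^(-4)
Step 3: This finite sum is the Laurent series of f about z = 4.
Step 4: Coefficient of (z - 4)^(-4) = coefficient of (z - 4) in the re-centred numerator = 1

1


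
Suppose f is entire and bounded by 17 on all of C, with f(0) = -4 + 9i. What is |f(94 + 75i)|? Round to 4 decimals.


Step 1: By Liouville's theorem, a bounded entire function is constant.
Step 2: f(z) = f(0) = -4 + 9i for all z.
Step 3: |f(w)| = |-4 + 9i| = sqrt(16 + 81)
Step 4: = 9.8489

9.8489


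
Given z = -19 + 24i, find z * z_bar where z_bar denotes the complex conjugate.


Step 1: conj(z) = -19 - 24i
Step 2: z * conj(z) = (-19)^2 + 24^2
Step 3: = 361 + 576 = 937

937


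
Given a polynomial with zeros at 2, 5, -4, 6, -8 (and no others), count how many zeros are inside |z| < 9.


Step 1: Check each root:
  z = 2: |2| = 2 < 9
  z = 5: |5| = 5 < 9
  z = -4: |-4| = 4 < 9
  z = 6: |6| = 6 < 9
  z = -8: |-8| = 8 < 9
Step 2: Count = 5

5


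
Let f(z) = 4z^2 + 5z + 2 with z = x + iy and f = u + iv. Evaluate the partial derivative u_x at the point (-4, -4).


Step 1: f(z) = 4(x+iy)^2 + 5(x+iy) + 2
Step 2: u = 4(x^2 - y^2) + 5x + 2
Step 3: u_x = 8x + 5
Step 4: At (-4, -4): u_x = -32 + 5 = -27

-27


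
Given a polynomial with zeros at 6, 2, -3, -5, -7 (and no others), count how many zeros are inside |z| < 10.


Step 1: Check each root:
  z = 6: |6| = 6 < 10
  z = 2: |2| = 2 < 10
  z = -3: |-3| = 3 < 10
  z = -5: |-5| = 5 < 10
  z = -7: |-7| = 7 < 10
Step 2: Count = 5

5


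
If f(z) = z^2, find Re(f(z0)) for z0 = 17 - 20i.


Step 1: z0 = 17 - 20i
Step 2: z0^2 = 17^2 - (-20)^2 - 680i
Step 3: real part = 289 - 400 = -111

-111


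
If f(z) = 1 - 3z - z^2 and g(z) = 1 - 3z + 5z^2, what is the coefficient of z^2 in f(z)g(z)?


Step 1: z^2 term in f*g comes from: (1)*(5z^2) + (-3z)*(-3z) + (-z^2)*(1)
Step 2: = 5 + 9 - 1
Step 3: = 13

13


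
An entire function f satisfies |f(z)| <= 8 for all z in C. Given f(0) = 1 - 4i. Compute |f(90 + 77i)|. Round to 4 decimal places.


Step 1: By Liouville's theorem, a bounded entire function is constant.
Step 2: f(z) = f(0) = 1 - 4i for all z.
Step 3: |f(w)| = |1 - 4i| = sqrt(1 + 16)
Step 4: = 4.1231

4.1231


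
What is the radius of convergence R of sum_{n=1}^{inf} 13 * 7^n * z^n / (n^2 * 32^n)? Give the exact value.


Step 1: General term a_n = 13 * 7^n / (n^2 * 32^n)
Step 2: By the root test, |a_n|^(1/n) = 13^(1/n) * 7 / (n^(2/n) * 32) -> 7/32 as n -> infinity (since 13^(1/n) -> 1 and n^(2/n) -> 1)
Step 3: R = 1/lim|a_n|^(1/n) = 32/7

32/7
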